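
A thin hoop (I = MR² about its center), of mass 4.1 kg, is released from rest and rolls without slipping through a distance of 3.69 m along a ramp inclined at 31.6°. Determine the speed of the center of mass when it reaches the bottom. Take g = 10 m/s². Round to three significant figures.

v ≈ 4.40 m/s

Here I = MR², so the shape factor k = I/(MR²) = 1.
Since it rolls without slipping, ω = v/R and KE = ½Mv² + ½Iω² = ½(1+k)Mv² = Mv².
The vertical drop is h = L sinθ = 3.69 × sin31.6° = 1.934 m.
Energy conservation: Mgh = Mv², so v = √(2gh/(1+k)) = √(2 × 10 × 1.934 / 2) ≈ 4.40 m/s.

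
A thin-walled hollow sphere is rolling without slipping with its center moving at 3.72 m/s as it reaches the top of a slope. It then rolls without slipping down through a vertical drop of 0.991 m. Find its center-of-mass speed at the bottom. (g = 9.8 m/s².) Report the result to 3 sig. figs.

v ≈ 5.05 m/s

Here I = (2/3)MR², so the shape factor k = I/(MR²) = 2/3.
Pure rolling means v = ωR; then KE = ½Mv² + ½I(v/R)² = ½(1+k)Mv² = (5/6)Mv².
Conserving energy between top and bottom: (5/6)Mv² = (5/6)Mv₀² + Mgh, hence v² = v₀² + 2gh/(1+k).
v = √(3.72² + 2×9.8×0.991/1.667) = √25.49 ≈ 5.05 m/s.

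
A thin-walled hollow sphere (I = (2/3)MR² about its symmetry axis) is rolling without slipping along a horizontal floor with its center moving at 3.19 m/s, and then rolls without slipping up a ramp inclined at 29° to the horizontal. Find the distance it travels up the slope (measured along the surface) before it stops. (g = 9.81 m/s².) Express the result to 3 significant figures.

The moment of inertia is (2/3)MR², giving k ≡ I/(MR²) = 2/3.
Since it rolls without slipping, ω = v/R and KE = ½Mv² + ½Iω² = ½(1+k)Mv² = (5/6)Mv².
Setting this equal to Mgh gives the vertical rise h = (1+k)v₀²/(2g) = 1.667×3.19²/(2×9.81) = 0.8644 m.
The distance along the slope is d = h/sinθ = 0.8644/sin29° ≈ 1.78 m.

d ≈ 1.78 m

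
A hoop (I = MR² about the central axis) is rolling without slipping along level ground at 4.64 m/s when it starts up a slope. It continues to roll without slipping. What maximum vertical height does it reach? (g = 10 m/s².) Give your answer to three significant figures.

With I = MR², the ratio k = I/(MR²) is 1.
Since it rolls without slipping, ω = v/R and KE = ½Mv² + ½Iω² = ½(1+k)Mv² = Mv².
All of this converts to potential energy at the highest point: Mv₀² = Mgh.
Thus h = (1+k)v₀²/(2g) = 2 × 4.64² / (2 × 10) ≈ 2.15 m.

h ≈ 2.15 m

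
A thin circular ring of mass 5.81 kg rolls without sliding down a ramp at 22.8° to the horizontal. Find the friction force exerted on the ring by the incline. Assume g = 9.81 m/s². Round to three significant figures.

f ≈ 11.0 N

Here I = MR², so the shape factor k = I/(MR²) = 1.
Translational: Mg sinθ − f = Ma. Rotational about the CM: fR = Iα = kMRa, so f = kMa.
Combining, a = g sinθ/(1+k) and f = kMa = kMg sinθ/(1+k).
f = 1 × 5.81 × 9.81 × sin22.8° / 2 ≈ 11.0 N.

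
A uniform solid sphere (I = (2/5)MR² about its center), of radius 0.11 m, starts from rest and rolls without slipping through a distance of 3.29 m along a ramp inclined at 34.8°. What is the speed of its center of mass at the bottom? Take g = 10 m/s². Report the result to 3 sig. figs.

v ≈ 5.18 m/s

The moment of inertia is (2/5)MR², giving k ≡ I/(MR²) = 0.4.
The rolling condition ω = v/R makes the rotational term ½I(v/R)² = ½kMv², so KE_total = ½(1+k)Mv² = (7/10)Mv².
The vertical drop is h = L sinθ = 3.29 × sin34.8° = 1.878 m.
Energy conservation: Mgh = (7/10)Mv², so v = √(2gh/(1+k)) = √(2 × 10 × 1.878 / 1.4) ≈ 5.18 m/s.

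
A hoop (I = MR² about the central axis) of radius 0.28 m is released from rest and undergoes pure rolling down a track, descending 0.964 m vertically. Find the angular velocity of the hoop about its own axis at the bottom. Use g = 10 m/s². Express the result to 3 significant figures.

Here I = MR², so the shape factor k = I/(MR²) = 1.
Since it rolls without slipping, ω = v/R and KE = ½Mv² + ½Iω² = ½(1+k)Mv² = Mv².
Energy conservation Mgh = ½(1+k)Mv² gives v = √(2gh/(1+k)) = √(2 × 10 × 0.964 / 2) = 3.105 m/s.
The angular speed follows from ω = v/R = 3.105/0.28 ≈ 11.1 rad/s.

ω ≈ 11.1 rad/s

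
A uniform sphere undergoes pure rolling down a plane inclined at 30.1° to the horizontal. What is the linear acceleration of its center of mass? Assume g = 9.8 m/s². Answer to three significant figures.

a ≈ 3.51 m/s²

With I = (2/5)MR², the ratio k = I/(MR²) is 0.4.
Along the incline Mg sinθ − f = Ma, and torque about the center fR = Iα = kMR²(a/R) gives f = kMa.
Eliminating f: Mg sinθ = (1+k)Ma, so a = g sinθ/(1+k) = 9.8 × sin30.1° / 1.4 ≈ 3.51 m/s².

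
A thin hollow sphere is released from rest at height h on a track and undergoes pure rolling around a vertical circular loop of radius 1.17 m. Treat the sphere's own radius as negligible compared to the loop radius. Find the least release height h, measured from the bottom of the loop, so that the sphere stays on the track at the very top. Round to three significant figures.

h_min ≈ 3.32 m

For this body I = (2/3)MR², i.e. k = I/(MR²) = 2/3.
At the top of the loop, the minimum-contact condition is Mg = Mv_top²/r, so v_top² = gr.
With ω = v/R, the kinetic energy at speed v is ½(1+k)Mv² = (5/6)Mv².
Energy conservation from release (height h) to the top (height 2r): Mgh = Mg(2r) + (5/6)M·gr.
Thus h_min = 2r + (1+k)r/2 = r(2 + 1.667/2) = 1.17 × 2.833 ≈ 3.32 m.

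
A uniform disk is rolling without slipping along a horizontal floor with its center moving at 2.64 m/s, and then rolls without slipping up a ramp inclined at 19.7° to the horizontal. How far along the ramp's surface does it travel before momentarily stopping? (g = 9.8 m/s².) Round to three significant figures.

With I = (1/2)MR², the ratio k = I/(MR²) is 0.5.
Since it rolls without slipping, ω = v/R and KE = ½Mv² + ½Iω² = ½(1+k)Mv² = (3/4)Mv².
Setting this equal to Mgh gives the vertical rise h = (1+k)v₀²/(2g) = 1.5×2.64²/(2×9.8) = 0.5334 m.
The distance along the slope is d = h/sinθ = 0.5334/sin19.7° ≈ 1.58 m.

d ≈ 1.58 m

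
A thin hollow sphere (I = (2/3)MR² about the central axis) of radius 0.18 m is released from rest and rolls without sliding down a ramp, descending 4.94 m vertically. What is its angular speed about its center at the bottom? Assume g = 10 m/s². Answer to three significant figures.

ω ≈ 42.8 rad/s

With I = (2/3)MR², the ratio k = I/(MR²) is 2/3.
Rolling without slipping gives ω = v/R, so the total kinetic energy is ½Mv² + ½Iω² = ½(1+k)Mv² = (5/6)Mv².
Energy conservation Mgh = ½(1+k)Mv² gives v = √(2gh/(1+k)) = √(2 × 10 × 4.94 / 1.667) = 7.699 m/s.
Then ω = v/R = 7.699 / 0.18 ≈ 42.8 rad/s.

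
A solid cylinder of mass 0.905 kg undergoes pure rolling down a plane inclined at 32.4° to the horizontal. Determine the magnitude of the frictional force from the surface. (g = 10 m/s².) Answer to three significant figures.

f ≈ 1.62 N

Here I = (1/2)MR², so the shape factor k = I/(MR²) = 0.5.
Newton's second law down the slope: Mg sinθ − f = Ma. The torque equation fR = Iα (with α = a/R) gives f = kMa.
Combining, a = g sinθ/(1+k) and f = kMa = kMg sinθ/(1+k).
f = 0.5 × 0.905 × 10 × sin32.4° / 1.5 ≈ 1.62 N.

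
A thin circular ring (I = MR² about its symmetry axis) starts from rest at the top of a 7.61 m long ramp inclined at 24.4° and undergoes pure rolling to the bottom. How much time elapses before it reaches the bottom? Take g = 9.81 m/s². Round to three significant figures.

t ≈ 2.74 s

With I = MR², the ratio k = I/(MR²) is 1.
Newton's second law down the slope: Mg sinθ − f = Ma. The torque equation fR = Iα (with α = a/R) gives f = kMa.
Hence a = g sinθ/(1+k) = 9.81×sin24.4°/2 = 2.026 m/s².
Starting from rest, L = ½at², so t = √(2L/a) = √(2×7.61/2.026) ≈ 2.74 s.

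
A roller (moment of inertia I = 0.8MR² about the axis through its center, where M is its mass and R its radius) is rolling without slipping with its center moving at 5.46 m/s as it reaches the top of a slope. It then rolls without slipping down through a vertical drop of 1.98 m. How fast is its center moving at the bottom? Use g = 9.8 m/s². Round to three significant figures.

With I = 0.8MR², the ratio k = I/(MR²) is 0.8.
The rolling condition ω = v/R makes the rotational term ½I(v/R)² = ½kMv², so KE_total = ½(1+k)Mv² = (9/10)Mv².
Conserving energy between top and bottom: (9/10)Mv² = (9/10)Mv₀² + Mgh, hence v² = v₀² + 2gh/(1+k).
v = √(5.46² + 2×9.8×1.98/1.8) = √51.37 ≈ 7.17 m/s.

v ≈ 7.17 m/s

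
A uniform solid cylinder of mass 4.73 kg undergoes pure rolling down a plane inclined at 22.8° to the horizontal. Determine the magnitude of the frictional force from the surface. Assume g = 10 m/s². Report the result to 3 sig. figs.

With I = (1/2)MR², the ratio k = I/(MR²) is 0.5.
Along the incline Mg sinθ − f = Ma, and torque about the center fR = Iα = kMR²(a/R) gives f = kMa.
Combining, a = g sinθ/(1+k) and f = kMa = kMg sinθ/(1+k).
f = 0.5 × 4.73 × 10 × sin22.8° / 1.5 ≈ 6.11 N.

f ≈ 6.11 N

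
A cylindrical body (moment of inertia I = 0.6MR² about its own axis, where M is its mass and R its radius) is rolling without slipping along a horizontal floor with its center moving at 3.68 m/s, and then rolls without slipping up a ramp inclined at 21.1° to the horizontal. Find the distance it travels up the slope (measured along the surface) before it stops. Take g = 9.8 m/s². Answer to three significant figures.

Here I = 0.6MR², so the shape factor k = I/(MR²) = 0.6.
Rolling without slipping gives ω = v/R, so the total kinetic energy is ½Mv² + ½Iω² = ½(1+k)Mv² = (4/5)Mv².
Setting this equal to Mgh gives the vertical rise h = (1+k)v₀²/(2g) = 1.6×3.68²/(2×9.8) = 1.106 m.
The distance along the slope is d = h/sinθ = 1.106/sin21.1° ≈ 3.07 m.

d ≈ 3.07 m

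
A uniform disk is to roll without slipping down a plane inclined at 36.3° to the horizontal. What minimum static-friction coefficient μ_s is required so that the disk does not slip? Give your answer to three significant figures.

μ_min ≈ 0.245

The moment of inertia is (1/2)MR², giving k ≡ I/(MR²) = 0.5.
Newton's second law down the slope: Mg sinθ − f = Ma. The torque equation fR = Iα (with α = a/R) gives f = kMa.
These give a = g sinθ/(1+k) and the required friction f = kMg sinθ/(1+k).
With N = Mg cosθ, the no-slip condition f ≤ μN gives μ_min = f/N = k tanθ/(1+k).
μ_min = 0.5 × tan36.3° / 1.5 ≈ 0.245.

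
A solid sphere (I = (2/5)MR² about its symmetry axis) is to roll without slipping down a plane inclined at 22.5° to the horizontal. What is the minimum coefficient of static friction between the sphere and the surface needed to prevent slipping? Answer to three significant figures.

With I = (2/5)MR², the ratio k = I/(MR²) is 0.4.
Along the incline Mg sinθ − f = Ma, and torque about the center fR = Iα = kMR²(a/R) gives f = kMa.
These give a = g sinθ/(1+k) and the required friction f = kMg sinθ/(1+k).
With N = Mg cosθ, the no-slip condition f ≤ μN gives μ_min = f/N = k tanθ/(1+k).
μ_min = 0.4 × tan22.5° / 1.4 ≈ 0.118.

μ_min ≈ 0.118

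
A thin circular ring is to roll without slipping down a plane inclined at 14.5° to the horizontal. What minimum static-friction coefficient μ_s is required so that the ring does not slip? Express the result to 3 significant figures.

Here I = MR², so the shape factor k = I/(MR²) = 1.
Along the incline Mg sinθ − f = Ma, and torque about the center fR = Iα = kMR²(a/R) gives f = kMa.
These give a = g sinθ/(1+k) and the required friction f = kMg sinθ/(1+k).
With N = Mg cosθ, the no-slip condition f ≤ μN gives μ_min = f/N = k tanθ/(1+k).
μ_min = 1 × tan14.5° / 2 ≈ 0.129.

μ_min ≈ 0.129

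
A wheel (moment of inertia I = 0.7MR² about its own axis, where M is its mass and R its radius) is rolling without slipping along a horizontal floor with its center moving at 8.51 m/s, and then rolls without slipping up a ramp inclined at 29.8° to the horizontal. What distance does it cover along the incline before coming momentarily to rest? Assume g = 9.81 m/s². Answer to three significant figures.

The moment of inertia is 0.7MR², giving k ≡ I/(MR²) = 0.7.
The rolling condition ω = v/R makes the rotational term ½I(v/R)² = ½kMv², so KE_total = ½(1+k)Mv² = (17/20)Mv².
Setting this equal to Mgh gives the vertical rise h = (1+k)v₀²/(2g) = 1.7×8.51²/(2×9.81) = 6.275 m.
The distance along the slope is d = h/sinθ = 6.275/sin29.8° ≈ 12.6 m.

d ≈ 12.6 m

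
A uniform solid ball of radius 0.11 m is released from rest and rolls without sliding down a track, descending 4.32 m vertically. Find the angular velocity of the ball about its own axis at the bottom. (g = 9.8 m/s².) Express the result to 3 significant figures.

The moment of inertia is (2/5)MR², giving k ≡ I/(MR²) = 0.4.
Rolling without slipping gives ω = v/R, so the total kinetic energy is ½Mv² + ½Iω² = ½(1+k)Mv² = (7/10)Mv².
Energy conservation Mgh = ½(1+k)Mv² gives v = √(2gh/(1+k)) = √(2 × 9.8 × 4.32 / 1.4) = 7.777 m/s.
The angular speed follows from ω = v/R = 7.777/0.11 ≈ 70.7 rad/s.

ω ≈ 70.7 rad/s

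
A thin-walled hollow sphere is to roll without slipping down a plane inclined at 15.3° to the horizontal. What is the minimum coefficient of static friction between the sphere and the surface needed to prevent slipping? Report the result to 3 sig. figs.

μ_min ≈ 0.109

For this body I = (2/3)MR², i.e. k = I/(MR²) = 2/3.
Along the incline Mg sinθ − f = Ma, and torque about the center fR = Iα = kMR²(a/R) gives f = kMa.
These give a = g sinθ/(1+k) and the required friction f = kMg sinθ/(1+k).
The normal force is N = Mg cosθ, so μ_min = f/N = k tanθ/(1+k).
μ_min = (2/3) × tan15.3° / 1.667 ≈ 0.109.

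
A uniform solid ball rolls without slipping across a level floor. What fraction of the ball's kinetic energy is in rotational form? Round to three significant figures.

For this body I = (2/5)MR², i.e. k = I/(MR²) = 0.4.
Since ω = v/R, the translational part is ½Mv² and the rotational part is ½I(v/R)² = ½kMv²; the total is ½(1+k)Mv².
The rotational fraction is therefore k/(1+k) = 0.4/1.4 ≈ 0.286.

fraction ≈ 0.286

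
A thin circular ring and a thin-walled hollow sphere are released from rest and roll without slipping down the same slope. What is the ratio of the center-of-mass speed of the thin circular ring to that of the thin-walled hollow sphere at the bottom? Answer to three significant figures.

Each satisfies Mgh = ½(1+k)Mv² with k = I/(MR²), so v ∝ 1/√(1+k).
For the thin circular ring k = 1; for the thin-walled hollow sphere k = 2/3.
v₁/v₂ = √((1+k₂)/(1+k₁)) = √(1.667/2) ≈ 0.913.

v_ratio ≈ 0.913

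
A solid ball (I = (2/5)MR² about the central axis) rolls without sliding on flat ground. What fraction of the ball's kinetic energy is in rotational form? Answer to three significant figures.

For this body I = (2/5)MR², i.e. k = I/(MR²) = 0.4.
Since ω = v/R, the translational part is ½Mv² and the rotational part is ½I(v/R)² = ½kMv²; the total is ½(1+k)Mv².
The rotational fraction is therefore k/(1+k) = 0.4/1.4 ≈ 0.286.

fraction ≈ 0.286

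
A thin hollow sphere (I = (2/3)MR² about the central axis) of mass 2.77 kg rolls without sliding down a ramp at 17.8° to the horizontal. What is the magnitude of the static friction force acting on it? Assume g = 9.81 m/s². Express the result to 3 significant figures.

f ≈ 3.32 N

With I = (2/3)MR², the ratio k = I/(MR²) is 2/3.
Newton's second law down the slope: Mg sinθ − f = Ma. The torque equation fR = Iα (with α = a/R) gives f = kMa.
Combining, a = g sinθ/(1+k) and f = kMa = kMg sinθ/(1+k).
f = (2/3) × 2.77 × 9.81 × sin17.8° / 1.667 ≈ 3.32 N.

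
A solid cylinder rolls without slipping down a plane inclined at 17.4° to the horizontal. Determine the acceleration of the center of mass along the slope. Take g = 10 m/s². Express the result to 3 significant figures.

For this body I = (1/2)MR², i.e. k = I/(MR²) = 0.5.
Translational: Mg sinθ − f = Ma. Rotational about the CM: fR = Iα = kMRa, so f = kMa.
Eliminating f: Mg sinθ = (1+k)Ma, so a = g sinθ/(1+k) = 10 × sin17.4° / 1.5 ≈ 1.99 m/s².

a ≈ 1.99 m/s²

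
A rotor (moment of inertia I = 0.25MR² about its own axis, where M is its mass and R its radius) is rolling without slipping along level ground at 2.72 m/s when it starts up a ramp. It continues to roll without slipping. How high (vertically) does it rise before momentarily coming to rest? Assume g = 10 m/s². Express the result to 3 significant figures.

h ≈ 0.462 m

With I = 0.25MR², the ratio k = I/(MR²) is 0.25.
The rolling condition ω = v/R makes the rotational term ½I(v/R)² = ½kMv², so KE_total = ½(1+k)Mv² = (5/8)Mv².
All of this converts to potential energy at the highest point: (5/8)Mv₀² = Mgh.
Thus h = (1+k)v₀²/(2g) = 1.25 × 2.72² / (2 × 10) ≈ 0.462 m.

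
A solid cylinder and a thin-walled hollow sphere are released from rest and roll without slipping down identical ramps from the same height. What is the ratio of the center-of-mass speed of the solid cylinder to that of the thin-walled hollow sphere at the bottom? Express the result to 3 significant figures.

Each satisfies Mgh = ½(1+k)Mv² with k = I/(MR²), so v ∝ 1/√(1+k).
For the solid cylinder k = 0.5; for the thin-walled hollow sphere k = 2/3.
v₁/v₂ = √((1+k₂)/(1+k₁)) = √(1.667/1.5) ≈ 1.05.

v_ratio ≈ 1.05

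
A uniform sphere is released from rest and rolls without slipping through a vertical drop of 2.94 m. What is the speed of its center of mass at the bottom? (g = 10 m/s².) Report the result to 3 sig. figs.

The moment of inertia is (2/5)MR², giving k ≡ I/(MR²) = 0.4.
Since it rolls without slipping, ω = v/R and KE = ½Mv² + ½Iω² = ½(1+k)Mv² = (7/10)Mv².
Setting Mgh = (7/10)Mv² gives v = √(2gh/(1+k)) = √(2·10·2.94/1.4) ≈ 6.48 m/s.

v ≈ 6.48 m/s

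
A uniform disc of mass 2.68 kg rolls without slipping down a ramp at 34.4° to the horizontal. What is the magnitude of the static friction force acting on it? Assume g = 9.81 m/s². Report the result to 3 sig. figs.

For this body I = (1/2)MR², i.e. k = I/(MR²) = 0.5.
Along the incline Mg sinθ − f = Ma, and torque about the center fR = Iα = kMR²(a/R) gives f = kMa.
Combining, a = g sinθ/(1+k) and f = kMa = kMg sinθ/(1+k).
f = 0.5 × 2.68 × 9.81 × sin34.4° / 1.5 ≈ 4.95 N.

f ≈ 4.95 N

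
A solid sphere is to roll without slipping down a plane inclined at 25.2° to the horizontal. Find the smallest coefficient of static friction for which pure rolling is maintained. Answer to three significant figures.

μ_min ≈ 0.134

The moment of inertia is (2/5)MR², giving k ≡ I/(MR²) = 0.4.
Newton's second law down the slope: Mg sinθ − f = Ma. The torque equation fR = Iα (with α = a/R) gives f = kMa.
These give a = g sinθ/(1+k) and the required friction f = kMg sinθ/(1+k).
The normal force is N = Mg cosθ, so μ_min = f/N = k tanθ/(1+k).
μ_min = 0.4 × tan25.2° / 1.4 ≈ 0.134.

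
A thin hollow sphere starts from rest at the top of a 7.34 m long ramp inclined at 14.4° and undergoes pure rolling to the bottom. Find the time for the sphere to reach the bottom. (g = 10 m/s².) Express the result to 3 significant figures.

t ≈ 3.14 s

The moment of inertia is (2/3)MR², giving k ≡ I/(MR²) = 2/3.
Newton's second law down the slope: Mg sinθ − f = Ma. The torque equation fR = Iα (with α = a/R) gives f = kMa.
Hence a = g sinθ/(1+k) = 10×sin14.4°/1.667 = 1.492 m/s².
With constant a from rest, t = √(2L/a) = √(2·7.34/1.492) ≈ 3.14 s.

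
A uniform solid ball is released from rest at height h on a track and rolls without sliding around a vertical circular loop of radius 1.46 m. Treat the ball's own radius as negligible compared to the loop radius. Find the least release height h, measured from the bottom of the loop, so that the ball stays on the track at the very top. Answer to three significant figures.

h_min ≈ 3.94 m

The moment of inertia is (2/5)MR², giving k ≡ I/(MR²) = 0.4.
At the top, contact is just lost when gravity alone supplies the centripetal force: Mg = Mv_top²/r, i.e. v_top² = gr.
With ω = v/R, the kinetic energy at speed v is ½(1+k)Mv² = (7/10)Mv².
Energy conservation from release (height h) to the top (height 2r): Mgh = Mg(2r) + (7/10)M·gr.
Thus h_min = 2r + (1+k)r/2 = r(2 + 1.4/2) = 1.46 × 2.7 ≈ 3.94 m.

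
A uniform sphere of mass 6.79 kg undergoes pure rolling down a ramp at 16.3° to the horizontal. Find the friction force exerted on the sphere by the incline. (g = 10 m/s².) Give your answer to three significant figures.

The moment of inertia is (2/5)MR², giving k ≡ I/(MR²) = 0.4.
Along the incline Mg sinθ − f = Ma, and torque about the center fR = Iα = kMR²(a/R) gives f = kMa.
Combining, a = g sinθ/(1+k) and f = kMa = kMg sinθ/(1+k).
f = 0.4 × 6.79 × 10 × sin16.3° / 1.4 ≈ 5.44 N.

f ≈ 5.44 N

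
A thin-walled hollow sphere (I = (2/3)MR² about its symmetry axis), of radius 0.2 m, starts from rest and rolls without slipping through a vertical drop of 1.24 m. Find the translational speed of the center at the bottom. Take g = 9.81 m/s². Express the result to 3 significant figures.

v ≈ 3.82 m/s

With I = (2/3)MR², the ratio k = I/(MR²) is 2/3.
Rolling without slipping gives ω = v/R, so the total kinetic energy is ½Mv² + ½Iω² = ½(1+k)Mv² = (5/6)Mv².
Setting Mgh = (5/6)Mv² gives v = √(2gh/(1+k)) = √(2·9.81·1.24/1.667) ≈ 3.82 m/s.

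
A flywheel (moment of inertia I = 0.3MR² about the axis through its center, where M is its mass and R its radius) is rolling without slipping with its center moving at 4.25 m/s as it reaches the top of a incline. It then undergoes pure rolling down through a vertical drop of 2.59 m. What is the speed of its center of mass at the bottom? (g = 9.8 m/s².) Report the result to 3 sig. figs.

v ≈ 7.56 m/s

For this body I = 0.3MR², i.e. k = I/(MR²) = 0.3.
Rolling without slipping gives ω = v/R, so the total kinetic energy is ½Mv² + ½Iω² = ½(1+k)Mv² = (13/20)Mv².
Energy conservation: (13/20)Mv₀² + Mgh = (13/20)Mv², so v² = v₀² + 2gh/(1+k).
v = √(4.25² + 2×9.8×2.59/1.3) = √57.11 ≈ 7.56 m/s.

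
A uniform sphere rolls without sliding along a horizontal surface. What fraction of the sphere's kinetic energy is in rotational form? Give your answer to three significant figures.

fraction ≈ 0.286

The moment of inertia is (2/5)MR², giving k ≡ I/(MR²) = 0.4.
With ω = v/R, KE_trans = ½Mv² and KE_rot = ½Iω² = ½kMv², so KE_total = ½(1+k)Mv².
The rotational fraction is therefore k/(1+k) = 0.4/1.4 ≈ 0.286.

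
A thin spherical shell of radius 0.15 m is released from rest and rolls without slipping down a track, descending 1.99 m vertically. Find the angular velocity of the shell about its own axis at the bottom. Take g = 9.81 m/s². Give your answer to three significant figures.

ω ≈ 32.3 rad/s

The moment of inertia is (2/3)MR², giving k ≡ I/(MR²) = 2/3.
The rolling condition ω = v/R makes the rotational term ½I(v/R)² = ½kMv², so KE_total = ½(1+k)Mv² = (5/6)Mv².
Energy conservation Mgh = ½(1+k)Mv² gives v = √(2gh/(1+k)) = √(2 × 9.81 × 1.99 / 1.667) = 4.84 m/s.
Then ω = v/R = 4.84 / 0.15 ≈ 32.3 rad/s.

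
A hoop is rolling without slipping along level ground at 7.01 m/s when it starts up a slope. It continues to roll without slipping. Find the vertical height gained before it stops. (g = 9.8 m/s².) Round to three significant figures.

The moment of inertia is MR², giving k ≡ I/(MR²) = 1.
Pure rolling means v = ωR; then KE = ½Mv² + ½I(v/R)² = ½(1+k)Mv² = Mv².
At the top the kinetic energy is zero, so Mv₀² = Mgh.
Thus h = (1+k)v₀²/(2g) = 2 × 7.01² / (2 × 9.8) ≈ 5.01 m.

h ≈ 5.01 m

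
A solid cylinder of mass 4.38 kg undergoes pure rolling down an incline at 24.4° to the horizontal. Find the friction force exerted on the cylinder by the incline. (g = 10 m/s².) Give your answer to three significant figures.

f ≈ 6.03 N

Here I = (1/2)MR², so the shape factor k = I/(MR²) = 0.5.
Newton's second law down the slope: Mg sinθ − f = Ma. The torque equation fR = Iα (with α = a/R) gives f = kMa.
Combining, a = g sinθ/(1+k) and f = kMa = kMg sinθ/(1+k).
f = 0.5 × 4.38 × 10 × sin24.4° / 1.5 ≈ 6.03 N.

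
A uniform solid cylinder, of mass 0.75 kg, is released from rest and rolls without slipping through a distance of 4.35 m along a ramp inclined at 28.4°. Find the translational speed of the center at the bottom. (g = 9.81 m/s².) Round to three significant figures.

v ≈ 5.20 m/s

The moment of inertia is (1/2)MR², giving k ≡ I/(MR²) = 0.5.
Since it rolls without slipping, ω = v/R and KE = ½Mv² + ½Iω² = ½(1+k)Mv² = (3/4)Mv².
The vertical drop is h = L sinθ = 4.35 × sin28.4° = 2.069 m.
Energy conservation: Mgh = (3/4)Mv², so v = √(2gh/(1+k)) = √(2 × 9.81 × 2.069 / 1.5) ≈ 5.20 m/s.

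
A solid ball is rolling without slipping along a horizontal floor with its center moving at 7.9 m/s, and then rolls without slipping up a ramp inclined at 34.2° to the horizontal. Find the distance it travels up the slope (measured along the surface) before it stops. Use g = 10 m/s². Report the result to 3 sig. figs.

The moment of inertia is (2/5)MR², giving k ≡ I/(MR²) = 0.4.
Pure rolling means v = ωR; then KE = ½Mv² + ½I(v/R)² = ½(1+k)Mv² = (7/10)Mv².
Setting this equal to Mgh gives the vertical rise h = (1+k)v₀²/(2g) = 1.4×7.9²/(2×10) = 4.369 m.
The distance along the slope is d = h/sinθ = 4.369/sin34.2° ≈ 7.77 m.

d ≈ 7.77 m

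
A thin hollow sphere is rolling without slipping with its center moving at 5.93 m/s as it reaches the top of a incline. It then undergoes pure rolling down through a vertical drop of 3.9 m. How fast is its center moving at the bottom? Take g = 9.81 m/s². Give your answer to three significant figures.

v ≈ 9.00 m/s

For this body I = (2/3)MR², i.e. k = I/(MR²) = 2/3.
Rolling without slipping gives ω = v/R, so the total kinetic energy is ½Mv² + ½Iω² = ½(1+k)Mv² = (5/6)Mv².
Conserving energy between top and bottom: (5/6)Mv² = (5/6)Mv₀² + Mgh, hence v² = v₀² + 2gh/(1+k).
v = √(5.93² + 2×9.81×3.9/1.667) = √81.08 ≈ 9.00 m/s.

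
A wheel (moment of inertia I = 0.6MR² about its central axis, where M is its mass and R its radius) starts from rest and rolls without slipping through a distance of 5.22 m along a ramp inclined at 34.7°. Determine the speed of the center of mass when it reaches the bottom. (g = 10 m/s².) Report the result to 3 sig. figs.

With I = 0.6MR², the ratio k = I/(MR²) is 0.6.
Rolling without slipping gives ω = v/R, so the total kinetic energy is ½Mv² + ½Iω² = ½(1+k)Mv² = (4/5)Mv².
The vertical drop is h = L sinθ = 5.22 × sin34.7° = 2.972 m.
Setting Mgh = (4/5)Mv² gives v = √(2gh/(1+k)) = √(2·10·2.972/1.6) ≈ 6.09 m/s.

v ≈ 6.09 m/s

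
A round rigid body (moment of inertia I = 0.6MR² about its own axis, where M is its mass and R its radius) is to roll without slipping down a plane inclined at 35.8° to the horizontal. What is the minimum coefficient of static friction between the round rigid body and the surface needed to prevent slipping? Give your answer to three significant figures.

Here I = 0.6MR², so the shape factor k = I/(MR²) = 0.6.
Newton's second law down the slope: Mg sinθ − f = Ma. The torque equation fR = Iα (with α = a/R) gives f = kMa.
These give a = g sinθ/(1+k) and the required friction f = kMg sinθ/(1+k).
With N = Mg cosθ, the no-slip condition f ≤ μN gives μ_min = f/N = k tanθ/(1+k).
μ_min = 0.6 × tan35.8° / 1.6 ≈ 0.270.

μ_min ≈ 0.270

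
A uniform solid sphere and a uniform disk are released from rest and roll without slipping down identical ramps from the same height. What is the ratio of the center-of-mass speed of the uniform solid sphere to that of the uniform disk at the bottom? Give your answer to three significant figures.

v_ratio ≈ 1.04

Each satisfies Mgh = ½(1+k)Mv² with k = I/(MR²), so v ∝ 1/√(1+k).
For the uniform solid sphere k = 0.4; for the uniform disk k = 0.5.
v₁/v₂ = √((1+k₂)/(1+k₁)) = √(1.5/1.4) ≈ 1.04.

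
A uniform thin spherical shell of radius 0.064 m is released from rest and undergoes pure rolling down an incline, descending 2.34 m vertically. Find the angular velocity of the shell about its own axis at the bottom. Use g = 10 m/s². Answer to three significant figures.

ω ≈ 82.8 rad/s

The moment of inertia is (2/3)MR², giving k ≡ I/(MR²) = 2/3.
Since it rolls without slipping, ω = v/R and KE = ½Mv² + ½Iω² = ½(1+k)Mv² = (5/6)Mv².
Energy conservation Mgh = ½(1+k)Mv² gives v = √(2gh/(1+k)) = √(2 × 10 × 2.34 / 1.667) = 5.299 m/s.
Then ω = v/R = 5.299 / 0.064 ≈ 82.8 rad/s.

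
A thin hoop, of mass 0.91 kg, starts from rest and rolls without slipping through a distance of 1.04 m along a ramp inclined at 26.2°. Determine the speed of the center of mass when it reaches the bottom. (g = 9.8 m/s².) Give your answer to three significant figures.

With I = MR², the ratio k = I/(MR²) is 1.
Rolling without slipping gives ω = v/R, so the total kinetic energy is ½Mv² + ½Iω² = ½(1+k)Mv² = Mv².
The vertical drop is h = L sinθ = 1.04 × sin26.2° = 0.4592 m.
Energy conservation: Mgh = Mv², so v = √(2gh/(1+k)) = √(2 × 9.8 × 0.4592 / 2) ≈ 2.12 m/s.

v ≈ 2.12 m/s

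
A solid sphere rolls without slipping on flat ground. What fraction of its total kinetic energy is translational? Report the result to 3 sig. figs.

fraction ≈ 0.714

Here I = (2/5)MR², so the shape factor k = I/(MR²) = 0.4.
With ω = v/R, KE_trans = ½Mv² and KE_rot = ½Iω² = ½kMv², so KE_total = ½(1+k)Mv².
The translational fraction is therefore 1/(1+k) = 1/1.4 ≈ 0.714.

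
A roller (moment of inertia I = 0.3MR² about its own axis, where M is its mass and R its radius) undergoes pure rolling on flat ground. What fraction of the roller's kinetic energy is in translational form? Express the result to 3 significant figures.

Here I = 0.3MR², so the shape factor k = I/(MR²) = 0.3.
Since ω = v/R, the translational part is ½Mv² and the rotational part is ½I(v/R)² = ½kMv²; the total is ½(1+k)Mv².
The translational fraction is therefore 1/(1+k) = 1/1.3 ≈ 0.769.

fraction ≈ 0.769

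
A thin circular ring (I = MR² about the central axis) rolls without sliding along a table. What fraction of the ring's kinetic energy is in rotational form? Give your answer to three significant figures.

Here I = MR², so the shape factor k = I/(MR²) = 1.
Since ω = v/R, the translational part is ½Mv² and the rotational part is ½I(v/R)² = ½kMv²; the total is ½(1+k)Mv².
The rotational fraction is therefore k/(1+k) = 1/2 ≈ 0.500.

fraction ≈ 0.500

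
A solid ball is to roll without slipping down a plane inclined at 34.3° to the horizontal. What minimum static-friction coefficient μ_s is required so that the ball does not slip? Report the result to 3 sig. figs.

μ_min ≈ 0.195

The moment of inertia is (2/5)MR², giving k ≡ I/(MR²) = 0.4.
Along the incline Mg sinθ − f = Ma, and torque about the center fR = Iα = kMR²(a/R) gives f = kMa.
These give a = g sinθ/(1+k) and the required friction f = kMg sinθ/(1+k).
With N = Mg cosθ, the no-slip condition f ≤ μN gives μ_min = f/N = k tanθ/(1+k).
μ_min = 0.4 × tan34.3° / 1.4 ≈ 0.195.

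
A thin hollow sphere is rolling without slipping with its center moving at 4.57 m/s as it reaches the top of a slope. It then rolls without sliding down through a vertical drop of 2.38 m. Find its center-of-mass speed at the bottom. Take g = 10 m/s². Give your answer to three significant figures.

v ≈ 7.03 m/s

The moment of inertia is (2/3)MR², giving k ≡ I/(MR²) = 2/3.
Since it rolls without slipping, ω = v/R and KE = ½Mv² + ½Iω² = ½(1+k)Mv² = (5/6)Mv².
Conserving energy between top and bottom: (5/6)Mv² = (5/6)Mv₀² + Mgh, hence v² = v₀² + 2gh/(1+k).
v = √(4.57² + 2×10×2.38/1.667) = √49.44 ≈ 7.03 m/s.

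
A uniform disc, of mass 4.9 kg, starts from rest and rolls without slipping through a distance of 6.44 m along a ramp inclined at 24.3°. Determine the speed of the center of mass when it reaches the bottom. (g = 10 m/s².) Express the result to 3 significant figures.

v ≈ 5.94 m/s

Here I = (1/2)MR², so the shape factor k = I/(MR²) = 0.5.
Rolling without slipping gives ω = v/R, so the total kinetic energy is ½Mv² + ½Iω² = ½(1+k)Mv² = (3/4)Mv².
The vertical drop is h = L sinθ = 6.44 × sin24.3° = 2.65 m.
Setting Mgh = (3/4)Mv² gives v = √(2gh/(1+k)) = √(2·10·2.65/1.5) ≈ 5.94 m/s.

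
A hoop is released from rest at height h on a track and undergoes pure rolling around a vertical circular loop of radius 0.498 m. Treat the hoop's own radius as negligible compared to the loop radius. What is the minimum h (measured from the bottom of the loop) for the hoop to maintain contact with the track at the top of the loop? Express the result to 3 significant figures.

Here I = MR², so the shape factor k = I/(MR²) = 1.
At the top of the loop, the minimum-contact condition is Mg = Mv_top²/r, so v_top² = gr.
With ω = v/R, the kinetic energy at speed v is ½(1+k)Mv² = Mv².
Energy conservation from release (height h) to the top (height 2r): Mgh = Mg(2r) + M·gr.
Thus h_min = 2r + (1+k)r/2 = r(2 + 2/2) = 0.498 × 3 ≈ 1.49 m.

h_min ≈ 1.49 m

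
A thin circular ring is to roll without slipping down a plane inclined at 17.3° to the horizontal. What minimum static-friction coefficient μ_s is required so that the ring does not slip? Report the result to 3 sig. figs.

Here I = MR², so the shape factor k = I/(MR²) = 1.
Along the incline Mg sinθ − f = Ma, and torque about the center fR = Iα = kMR²(a/R) gives f = kMa.
These give a = g sinθ/(1+k) and the required friction f = kMg sinθ/(1+k).
The normal force is N = Mg cosθ, so μ_min = f/N = k tanθ/(1+k).
μ_min = 1 × tan17.3° / 2 ≈ 0.156.

μ_min ≈ 0.156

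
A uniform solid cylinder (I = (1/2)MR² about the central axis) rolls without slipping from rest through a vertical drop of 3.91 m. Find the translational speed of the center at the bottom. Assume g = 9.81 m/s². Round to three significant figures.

v ≈ 7.15 m/s

With I = (1/2)MR², the ratio k = I/(MR²) is 0.5.
Rolling without slipping gives ω = v/R, so the total kinetic energy is ½Mv² + ½Iω² = ½(1+k)Mv² = (3/4)Mv².
Energy conservation: Mgh = (3/4)Mv², so v = √(2gh/(1+k)) = √(2 × 9.81 × 3.91 / 1.5) ≈ 7.15 m/s.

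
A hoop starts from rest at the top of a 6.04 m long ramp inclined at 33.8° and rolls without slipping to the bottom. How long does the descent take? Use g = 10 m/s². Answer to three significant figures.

For this body I = MR², i.e. k = I/(MR²) = 1.
Along the incline Mg sinθ − f = Ma, and torque about the center fR = Iα = kMR²(a/R) gives f = kMa.
Hence a = g sinθ/(1+k) = 10×sin33.8°/2 = 2.781 m/s².
With constant a from rest, t = √(2L/a) = √(2·6.04/2.781) ≈ 2.08 s.

t ≈ 2.08 s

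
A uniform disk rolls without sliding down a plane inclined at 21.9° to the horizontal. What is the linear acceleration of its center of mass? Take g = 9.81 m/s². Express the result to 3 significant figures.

a ≈ 2.44 m/s²

The moment of inertia is (1/2)MR², giving k ≡ I/(MR²) = 0.5.
Translational: Mg sinθ − f = Ma. Rotational about the CM: fR = Iα = kMRa, so f = kMa.
Eliminating f: Mg sinθ = (1+k)Ma, so a = g sinθ/(1+k) = 9.81 × sin21.9° / 1.5 ≈ 2.44 m/s².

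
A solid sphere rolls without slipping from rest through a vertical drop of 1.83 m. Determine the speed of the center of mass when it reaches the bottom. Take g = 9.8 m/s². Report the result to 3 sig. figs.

v ≈ 5.06 m/s

Here I = (2/5)MR², so the shape factor k = I/(MR²) = 0.4.
Since it rolls without slipping, ω = v/R and KE = ½Mv² + ½Iω² = ½(1+k)Mv² = (7/10)Mv².
Setting Mgh = (7/10)Mv² gives v = √(2gh/(1+k)) = √(2·9.8·1.83/1.4) ≈ 5.06 m/s.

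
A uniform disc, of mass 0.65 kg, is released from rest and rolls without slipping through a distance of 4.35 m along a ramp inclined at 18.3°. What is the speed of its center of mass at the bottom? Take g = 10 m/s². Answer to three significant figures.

The moment of inertia is (1/2)MR², giving k ≡ I/(MR²) = 0.5.
The rolling condition ω = v/R makes the rotational term ½I(v/R)² = ½kMv², so KE_total = ½(1+k)Mv² = (3/4)Mv².
The vertical drop is h = L sinθ = 4.35 × sin18.3° = 1.366 m.
Energy conservation: Mgh = (3/4)Mv², so v = √(2gh/(1+k)) = √(2 × 10 × 1.366 / 1.5) ≈ 4.27 m/s.

v ≈ 4.27 m/s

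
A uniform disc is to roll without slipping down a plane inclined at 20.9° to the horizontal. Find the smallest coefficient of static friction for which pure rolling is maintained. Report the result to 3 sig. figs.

μ_min ≈ 0.127

The moment of inertia is (1/2)MR², giving k ≡ I/(MR²) = 0.5.
Translational: Mg sinθ − f = Ma. Rotational about the CM: fR = Iα = kMRa, so f = kMa.
These give a = g sinθ/(1+k) and the required friction f = kMg sinθ/(1+k).
The normal force is N = Mg cosθ, so μ_min = f/N = k tanθ/(1+k).
μ_min = 0.5 × tan20.9° / 1.5 ≈ 0.127.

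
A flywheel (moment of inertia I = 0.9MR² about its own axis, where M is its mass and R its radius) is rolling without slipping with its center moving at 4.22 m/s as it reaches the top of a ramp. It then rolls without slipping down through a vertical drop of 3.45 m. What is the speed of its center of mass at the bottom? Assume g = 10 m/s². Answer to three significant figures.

The moment of inertia is 0.9MR², giving k ≡ I/(MR²) = 0.9.
The rolling condition ω = v/R makes the rotational term ½I(v/R)² = ½kMv², so KE_total = ½(1+k)Mv² = (19/20)Mv².
Conserving energy between top and bottom: (19/20)Mv² = (19/20)Mv₀² + Mgh, hence v² = v₀² + 2gh/(1+k).
v = √(4.22² + 2×10×3.45/1.9) = √54.12 ≈ 7.36 m/s.

v ≈ 7.36 m/s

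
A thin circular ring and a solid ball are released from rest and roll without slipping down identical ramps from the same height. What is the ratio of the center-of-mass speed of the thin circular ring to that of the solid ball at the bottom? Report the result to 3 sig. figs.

Each satisfies Mgh = ½(1+k)Mv² with k = I/(MR²), so v ∝ 1/√(1+k).
For the thin circular ring k = 1; for the solid ball k = 0.4.
v₁/v₂ = √((1+k₂)/(1+k₁)) = √(1.4/2) ≈ 0.837.

v_ratio ≈ 0.837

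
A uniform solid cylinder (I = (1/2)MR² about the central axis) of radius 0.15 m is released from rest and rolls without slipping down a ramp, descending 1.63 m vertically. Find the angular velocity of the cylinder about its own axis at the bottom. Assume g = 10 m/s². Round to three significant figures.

ω ≈ 31.1 rad/s

With I = (1/2)MR², the ratio k = I/(MR²) is 0.5.
Since it rolls without slipping, ω = v/R and KE = ½Mv² + ½Iω² = ½(1+k)Mv² = (3/4)Mv².
Energy conservation Mgh = ½(1+k)Mv² gives v = √(2gh/(1+k)) = √(2 × 10 × 1.63 / 1.5) = 4.662 m/s.
The angular speed follows from ω = v/R = 4.662/0.15 ≈ 31.1 rad/s.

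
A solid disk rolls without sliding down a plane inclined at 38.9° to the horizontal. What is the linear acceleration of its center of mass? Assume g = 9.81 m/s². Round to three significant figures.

a ≈ 4.11 m/s²

The moment of inertia is (1/2)MR², giving k ≡ I/(MR²) = 0.5.
Translational: Mg sinθ − f = Ma. Rotational about the CM: fR = Iα = kMRa, so f = kMa.
Eliminating f: Mg sinθ = (1+k)Ma, so a = g sinθ/(1+k) = 9.81 × sin38.9° / 1.5 ≈ 4.11 m/s².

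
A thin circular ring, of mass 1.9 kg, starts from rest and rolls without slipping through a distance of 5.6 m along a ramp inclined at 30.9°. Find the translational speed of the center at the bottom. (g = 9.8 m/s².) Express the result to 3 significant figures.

With I = MR², the ratio k = I/(MR²) is 1.
Rolling without slipping gives ω = v/R, so the total kinetic energy is ½Mv² + ½Iω² = ½(1+k)Mv² = Mv².
The vertical drop is h = L sinθ = 5.6 × sin30.9° = 2.876 m.
Setting Mgh = Mv² gives v = √(2gh/(1+k)) = √(2·9.8·2.876/2) ≈ 5.31 m/s.

v ≈ 5.31 m/s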